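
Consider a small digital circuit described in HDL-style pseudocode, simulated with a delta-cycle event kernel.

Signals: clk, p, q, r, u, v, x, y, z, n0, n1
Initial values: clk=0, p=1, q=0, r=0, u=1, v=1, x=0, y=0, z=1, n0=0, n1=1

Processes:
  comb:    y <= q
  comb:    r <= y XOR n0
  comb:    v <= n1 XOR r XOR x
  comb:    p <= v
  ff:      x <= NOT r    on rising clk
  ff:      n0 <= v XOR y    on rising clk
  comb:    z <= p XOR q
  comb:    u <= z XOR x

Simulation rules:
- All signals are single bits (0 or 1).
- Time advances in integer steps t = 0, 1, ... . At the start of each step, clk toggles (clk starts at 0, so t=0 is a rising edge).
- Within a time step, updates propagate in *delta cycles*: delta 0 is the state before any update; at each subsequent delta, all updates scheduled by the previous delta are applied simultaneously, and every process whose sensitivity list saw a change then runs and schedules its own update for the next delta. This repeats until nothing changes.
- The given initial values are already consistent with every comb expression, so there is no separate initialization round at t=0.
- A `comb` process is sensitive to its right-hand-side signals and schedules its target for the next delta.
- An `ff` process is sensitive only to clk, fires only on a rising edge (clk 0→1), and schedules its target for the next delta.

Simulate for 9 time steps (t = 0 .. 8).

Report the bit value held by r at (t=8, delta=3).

1

t0.Δ0 y=0 u=1 v=1 n1=1 p=1 r=0 q=0 clk=0 n0=0 z=1 x=0
t0.Δ1 y=0 u=1 v=1 n1=1 p=1 r=0 q=0 clk=1 n0=0 z=1 x=0
t0.Δ2 y=0 u=1 v=1 n1=1 p=1 r=0 q=0 clk=1 n0=1 z=1 x=1
t0.Δ3 y=0 u=0 v=0 n1=1 p=1 r=1 q=0 clk=1 n0=1 z=1 x=1
t0.Δ4 y=0 u=0 v=1 n1=1 p=0 r=1 q=0 clk=1 n0=1 z=1 x=1
t0.Δ5 y=0 u=0 v=1 n1=1 p=1 r=1 q=0 clk=1 n0=1 z=0 x=1
t0.Δ6 y=0 u=1 v=1 n1=1 p=1 r=1 q=0 clk=1 n0=1 z=1 x=1
t0.Δ7 y=0 u=0 v=1 n1=1 p=1 r=1 q=0 clk=1 n0=1 z=1 x=1
t1.Δ0 y=0 u=0 v=1 n1=1 p=1 r=1 q=0 clk=1 n0=1 z=1 x=1
t1.Δ1 y=0 u=0 v=1 n1=1 p=1 r=1 q=0 clk=0 n0=1 z=1 x=1
t2.Δ0 y=0 u=0 v=1 n1=1 p=1 r=1 q=0 clk=0 n0=1 z=1 x=1
t2.Δ1 y=0 u=0 v=1 n1=1 p=1 r=1 q=0 clk=1 n0=1 z=1 x=1
t2.Δ2 y=0 u=0 v=1 n1=1 p=1 r=1 q=0 clk=1 n0=1 z=1 x=0
t2.Δ3 y=0 u=1 v=0 n1=1 p=1 r=1 q=0 clk=1 n0=1 z=1 x=0
t2.Δ4 y=0 u=1 v=0 n1=1 p=0 r=1 q=0 clk=1 n0=1 z=1 x=0
t2.Δ5 y=0 u=1 v=0 n1=1 p=0 r=1 q=0 clk=1 n0=1 z=0 x=0
t2.Δ6 y=0 u=0 v=0 n1=1 p=0 r=1 q=0 clk=1 n0=1 z=0 x=0
t3.Δ0 y=0 u=0 v=0 n1=1 p=0 r=1 q=0 clk=1 n0=1 z=0 x=0
t3.Δ1 y=0 u=0 v=0 n1=1 p=0 r=1 q=0 clk=0 n0=1 z=0 x=0
t4.Δ0 y=0 u=0 v=0 n1=1 p=0 r=1 q=0 clk=0 n0=1 z=0 x=0
t4.Δ1 y=0 u=0 v=0 n1=1 p=0 r=1 q=0 clk=1 n0=1 z=0 x=0
t4.Δ2 y=0 u=0 v=0 n1=1 p=0 r=1 q=0 clk=1 n0=0 z=0 x=0
t4.Δ3 y=0 u=0 v=0 n1=1 p=0 r=0 q=0 clk=1 n0=0 z=0 x=0
t4.Δ4 y=0 u=0 v=1 n1=1 p=0 r=0 q=0 clk=1 n0=0 z=0 x=0
t4.Δ5 y=0 u=0 v=1 n1=1 p=1 r=0 q=0 clk=1 n0=0 z=0 x=0
t4.Δ6 y=0 u=0 v=1 n1=1 p=1 r=0 q=0 clk=1 n0=0 z=1 x=0
t4.Δ7 y=0 u=1 v=1 n1=1 p=1 r=0 q=0 clk=1 n0=0 z=1 x=0
t5.Δ0 y=0 u=1 v=1 n1=1 p=1 r=0 q=0 clk=1 n0=0 z=1 x=0
t5.Δ1 y=0 u=1 v=1 n1=1 p=1 r=0 q=0 clk=0 n0=0 z=1 x=0
t6.Δ0 y=0 u=1 v=1 n1=1 p=1 r=0 q=0 clk=0 n0=0 z=1 x=0
t6.Δ1 y=0 u=1 v=1 n1=1 p=1 r=0 q=0 clk=1 n0=0 z=1 x=0
t6.Δ2 y=0 u=1 v=1 n1=1 p=1 r=0 q=0 clk=1 n0=1 z=1 x=1
t6.Δ3 y=0 u=0 v=0 n1=1 p=1 r=1 q=0 clk=1 n0=1 z=1 x=1
t6.Δ4 y=0 u=0 v=1 n1=1 p=0 r=1 q=0 clk=1 n0=1 z=1 x=1
t6.Δ5 y=0 u=0 v=1 n1=1 p=1 r=1 q=0 clk=1 n0=1 z=0 x=1
t6.Δ6 y=0 u=1 v=1 n1=1 p=1 r=1 q=0 clk=1 n0=1 z=1 x=1
t6.Δ7 y=0 u=0 v=1 n1=1 p=1 r=1 q=0 clk=1 n0=1 z=1 x=1
t7.Δ0 y=0 u=0 v=1 n1=1 p=1 r=1 q=0 clk=1 n0=1 z=1 x=1
t7.Δ1 y=0 u=0 v=1 n1=1 p=1 r=1 q=0 clk=0 n0=1 z=1 x=1
t8.Δ0 y=0 u=0 v=1 n1=1 p=1 r=1 q=0 clk=0 n0=1 z=1 x=1
t8.Δ1 y=0 u=0 v=1 n1=1 p=1 r=1 q=0 clk=1 n0=1 z=1 x=1
t8.Δ2 y=0 u=0 v=1 n1=1 p=1 r=1 q=0 clk=1 n0=1 z=1 x=0
t8.Δ3 y=0 u=1 v=0 n1=1 p=1 r=1 q=0 clk=1 n0=1 z=1 x=0
t8.Δ4 y=0 u=1 v=0 n1=1 p=0 r=1 q=0 clk=1 n0=1 z=1 x=0
t8.Δ5 y=0 u=1 v=0 n1=1 p=0 r=1 q=0 clk=1 n0=1 z=0 x=0
t8.Δ6 y=0 u=0 v=0 n1=1 p=0 r=1 q=0 clk=1 n0=1 z=0 x=0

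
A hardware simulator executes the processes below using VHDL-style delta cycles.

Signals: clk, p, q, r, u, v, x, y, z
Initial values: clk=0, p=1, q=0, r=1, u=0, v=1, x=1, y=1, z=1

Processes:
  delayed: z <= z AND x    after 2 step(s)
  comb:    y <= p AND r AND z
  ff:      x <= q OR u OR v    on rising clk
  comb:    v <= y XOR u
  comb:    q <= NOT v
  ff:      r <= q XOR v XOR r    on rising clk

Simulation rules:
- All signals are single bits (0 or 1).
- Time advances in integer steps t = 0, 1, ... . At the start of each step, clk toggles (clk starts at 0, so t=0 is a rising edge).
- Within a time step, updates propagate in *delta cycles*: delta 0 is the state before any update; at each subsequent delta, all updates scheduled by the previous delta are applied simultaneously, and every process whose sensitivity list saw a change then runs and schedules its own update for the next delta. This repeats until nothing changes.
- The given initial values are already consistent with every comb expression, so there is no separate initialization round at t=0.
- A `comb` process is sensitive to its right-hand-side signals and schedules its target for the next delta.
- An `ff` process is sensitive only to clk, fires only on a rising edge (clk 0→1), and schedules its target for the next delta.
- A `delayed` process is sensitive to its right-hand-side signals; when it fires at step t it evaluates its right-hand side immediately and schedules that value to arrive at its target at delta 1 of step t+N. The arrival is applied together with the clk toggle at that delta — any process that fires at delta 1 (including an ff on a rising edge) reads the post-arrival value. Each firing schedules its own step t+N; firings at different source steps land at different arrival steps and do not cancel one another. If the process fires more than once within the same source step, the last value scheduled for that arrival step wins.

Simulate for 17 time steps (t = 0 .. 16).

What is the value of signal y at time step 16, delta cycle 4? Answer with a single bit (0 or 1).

t=0 Δ0: y=1 q=0 z=1 u=0 r=1 x=1 v=1 p=1 clk=0
  Δ1: clk:0→1
  Δ2: r:1→0
  Δ3: y:1→0
  Δ4: v:1→0
  Δ5: q:0→1
  (5Δ to stable)
t=1 Δ0: y=0 q=1 z=1 u=0 r=0 x=1 v=0 p=1 clk=1
  Δ1: clk:1→0
  (1Δ to stable)
t=2 Δ0: y=0 q=1 z=1 u=0 r=0 x=1 v=0 p=1 clk=0
  Δ1: clk:0→1
  Δ2: r:0→1
  Δ3: y:0→1
  Δ4: v:0→1
  Δ5: q:1→0
  (5Δ to stable)
t=3 Δ0: y=1 q=0 z=1 u=0 r=1 x=1 v=1 p=1 clk=1
  Δ1: clk:1→0
  (1Δ to stable)
t=4 Δ0: y=1 q=0 z=1 u=0 r=1 x=1 v=1 p=1 clk=0
  Δ1: clk:0→1
  Δ2: r:1→0
  Δ3: y:1→0
  Δ4: v:1→0
  Δ5: q:0→1
  (5Δ to stable)
t=5 Δ0: y=0 q=1 z=1 u=0 r=0 x=1 v=0 p=1 clk=1
  Δ1: clk:1→0
  (1Δ to stable)
t=6 Δ0: y=0 q=1 z=1 u=0 r=0 x=1 v=0 p=1 clk=0
  Δ1: clk:0→1
  Δ2: r:0→1
  Δ3: y:0→1
  Δ4: v:0→1
  Δ5: q:1→0
  (5Δ to stable)
t=7 Δ0: y=1 q=0 z=1 u=0 r=1 x=1 v=1 p=1 clk=1
  Δ1: clk:1→0
  (1Δ to stable)
t=8 Δ0: y=1 q=0 z=1 u=0 r=1 x=1 v=1 p=1 clk=0
  Δ1: clk:0→1
  Δ2: r:1→0
  Δ3: y:1→0
  Δ4: v:1→0
  Δ5: q:0→1
  (5Δ to stable)
t=9 Δ0: y=0 q=1 z=1 u=0 r=0 x=1 v=0 p=1 clk=1
  Δ1: clk:1→0
  (1Δ to stable)
t=10 Δ0: y=0 q=1 z=1 u=0 r=0 x=1 v=0 p=1 clk=0
  Δ1: clk:0→1
  Δ2: r:0→1
  Δ3: y:0→1
  Δ4: v:0→1
  Δ5: q:1→0
  (5Δ to stable)
t=11 Δ0: y=1 q=0 z=1 u=0 r=1 x=1 v=1 p=1 clk=1
  Δ1: clk:1→0
  (1Δ to stable)
t=12 Δ0: y=1 q=0 z=1 u=0 r=1 x=1 v=1 p=1 clk=0
  Δ1: clk:0→1
  Δ2: r:1→0
  Δ3: y:1→0
  Δ4: v:1→0
  Δ5: q:0→1
  (5Δ to stable)
t=13 Δ0: y=0 q=1 z=1 u=0 r=0 x=1 v=0 p=1 clk=1
  Δ1: clk:1→0
  (1Δ to stable)
t=14 Δ0: y=0 q=1 z=1 u=0 r=0 x=1 v=0 p=1 clk=0
  Δ1: clk:0→1
  Δ2: r:0→1
  Δ3: y:0→1
  Δ4: v:0→1
  Δ5: q:1→0
  (5Δ to stable)
t=15 Δ0: y=1 q=0 z=1 u=0 r=1 x=1 v=1 p=1 clk=1
  Δ1: clk:1→0
  (1Δ to stable)
t=16 Δ0: y=1 q=0 z=1 u=0 r=1 x=1 v=1 p=1 clk=0
  Δ1: clk:0→1
  Δ2: r:1→0
  Δ3: y:1→0
  Δ4: v:1→0
  Δ5: q:0→1
  (5Δ to stable)

0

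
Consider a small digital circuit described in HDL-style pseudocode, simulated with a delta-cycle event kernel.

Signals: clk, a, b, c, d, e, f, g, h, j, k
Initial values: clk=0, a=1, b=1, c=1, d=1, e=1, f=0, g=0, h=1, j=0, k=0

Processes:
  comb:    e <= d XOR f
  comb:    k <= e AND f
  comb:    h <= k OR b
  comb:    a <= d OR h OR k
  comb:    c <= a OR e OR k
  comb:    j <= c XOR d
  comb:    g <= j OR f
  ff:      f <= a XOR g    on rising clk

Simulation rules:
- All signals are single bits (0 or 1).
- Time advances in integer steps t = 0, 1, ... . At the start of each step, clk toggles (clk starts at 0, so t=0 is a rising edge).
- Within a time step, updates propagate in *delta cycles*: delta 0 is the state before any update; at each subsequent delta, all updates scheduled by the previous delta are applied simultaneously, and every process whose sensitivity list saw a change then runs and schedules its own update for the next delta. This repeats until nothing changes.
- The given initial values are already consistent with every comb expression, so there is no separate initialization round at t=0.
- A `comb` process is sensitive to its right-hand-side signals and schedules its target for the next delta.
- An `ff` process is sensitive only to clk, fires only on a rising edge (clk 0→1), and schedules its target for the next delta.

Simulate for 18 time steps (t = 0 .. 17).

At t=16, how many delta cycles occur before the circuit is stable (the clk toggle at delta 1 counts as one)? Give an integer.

4

t=0 Δ0: clk=0 c=1 k=0 g=0 b=1 d=1 j=0 a=1 e=1 f=0 h=1
  Δ1: clk:0→1
  Δ2: f:0→1
  Δ3: k:0→1, g:0→1, e:1→0
  Δ4: k:1→0
  (4Δ to stable)
t=1 Δ0: clk=1 c=1 k=0 g=1 b=1 d=1 j=0 a=1 e=0 f=1 h=1
  Δ1: clk:1→0
  (1Δ to stable)
t=2 Δ0: clk=0 c=1 k=0 g=1 b=1 d=1 j=0 a=1 e=0 f=1 h=1
  Δ1: clk:0→1
  Δ2: f:1→0
  Δ3: g:1→0, e:0→1
  (3Δ to stable)
t=3 Δ0: clk=1 c=1 k=0 g=0 b=1 d=1 j=0 a=1 e=1 f=0 h=1
  Δ1: clk:1→0
  (1Δ to stable)
t=4 Δ0: clk=0 c=1 k=0 g=0 b=1 d=1 j=0 a=1 e=1 f=0 h=1
  Δ1: clk:0→1
  Δ2: f:0→1
  Δ3: k:0→1, g:0→1, e:1→0
  Δ4: k:1→0
  (4Δ to stable)
t=5 Δ0: clk=1 c=1 k=0 g=1 b=1 d=1 j=0 a=1 e=0 f=1 h=1
  Δ1: clk:1→0
  (1Δ to stable)
t=6 Δ0: clk=0 c=1 k=0 g=1 b=1 d=1 j=0 a=1 e=0 f=1 h=1
  Δ1: clk:0→1
  Δ2: f:1→0
  Δ3: g:1→0, e:0→1
  (3Δ to stable)
t=7 Δ0: clk=1 c=1 k=0 g=0 b=1 d=1 j=0 a=1 e=1 f=0 h=1
  Δ1: clk:1→0
  (1Δ to stable)
t=8 Δ0: clk=0 c=1 k=0 g=0 b=1 d=1 j=0 a=1 e=1 f=0 h=1
  Δ1: clk:0→1
  Δ2: f:0→1
  Δ3: k:0→1, g:0→1, e:1→0
  Δ4: k:1→0
  (4Δ to stable)
t=9 Δ0: clk=1 c=1 k=0 g=1 b=1 d=1 j=0 a=1 e=0 f=1 h=1
  Δ1: clk:1→0
  (1Δ to stable)
t=10 Δ0: clk=0 c=1 k=0 g=1 b=1 d=1 j=0 a=1 e=0 f=1 h=1
  Δ1: clk:0→1
  Δ2: f:1→0
  Δ3: g:1→0, e:0→1
  (3Δ to stable)
t=11 Δ0: clk=1 c=1 k=0 g=0 b=1 d=1 j=0 a=1 e=1 f=0 h=1
  Δ1: clk:1→0
  (1Δ to stable)
t=12 Δ0: clk=0 c=1 k=0 g=0 b=1 d=1 j=0 a=1 e=1 f=0 h=1
  Δ1: clk:0→1
  Δ2: f:0→1
  Δ3: k:0→1, g:0→1, e:1→0
  Δ4: k:1→0
  (4Δ to stable)
t=13 Δ0: clk=1 c=1 k=0 g=1 b=1 d=1 j=0 a=1 e=0 f=1 h=1
  Δ1: clk:1→0
  (1Δ to stable)
t=14 Δ0: clk=0 c=1 k=0 g=1 b=1 d=1 j=0 a=1 e=0 f=1 h=1
  Δ1: clk:0→1
  Δ2: f:1→0
  Δ3: g:1→0, e:0→1
  (3Δ to stable)
t=15 Δ0: clk=1 c=1 k=0 g=0 b=1 d=1 j=0 a=1 e=1 f=0 h=1
  Δ1: clk:1→0
  (1Δ to stable)
t=16 Δ0: clk=0 c=1 k=0 g=0 b=1 d=1 j=0 a=1 e=1 f=0 h=1
  Δ1: clk:0→1
  Δ2: f:0→1
  Δ3: k:0→1, g:0→1, e:1→0
  Δ4: k:1→0
  (4Δ to stable)
t=17 Δ0: clk=1 c=1 k=0 g=1 b=1 d=1 j=0 a=1 e=0 f=1 h=1
  Δ1: clk:1→0
  (1Δ to stable)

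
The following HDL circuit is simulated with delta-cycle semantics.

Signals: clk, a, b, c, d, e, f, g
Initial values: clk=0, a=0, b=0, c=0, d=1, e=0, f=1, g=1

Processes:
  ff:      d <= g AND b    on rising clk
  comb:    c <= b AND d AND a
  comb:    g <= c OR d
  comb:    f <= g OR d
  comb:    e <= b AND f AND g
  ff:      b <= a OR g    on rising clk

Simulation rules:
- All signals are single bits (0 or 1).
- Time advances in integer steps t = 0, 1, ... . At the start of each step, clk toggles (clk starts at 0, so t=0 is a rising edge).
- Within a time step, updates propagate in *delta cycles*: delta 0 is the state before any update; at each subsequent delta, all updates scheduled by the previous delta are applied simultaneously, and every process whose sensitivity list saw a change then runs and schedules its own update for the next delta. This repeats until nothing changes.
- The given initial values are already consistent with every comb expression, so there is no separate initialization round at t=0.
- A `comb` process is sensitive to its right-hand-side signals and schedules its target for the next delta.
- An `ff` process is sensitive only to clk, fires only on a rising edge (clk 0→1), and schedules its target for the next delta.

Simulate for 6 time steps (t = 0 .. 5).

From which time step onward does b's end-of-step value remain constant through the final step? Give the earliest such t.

2

[bits: e,f,a,c,d,clk,b,g]
t=0: Δ0=01001001 Δ1=01001101 Δ2=01000111 Δ3=11000110 Δ4=00000110 | 4Δ
t=1: Δ0=00000110 Δ1=00000010 | 1Δ
t=2: Δ0=00000010 Δ1=00000110 Δ2=00000100 | 2Δ
t=3: Δ0=00000100 Δ1=00000000 | 1Δ
t=4: Δ0=00000000 Δ1=00000100 | 1Δ
t=5: Δ0=00000100 Δ1=00000000 | 1Δ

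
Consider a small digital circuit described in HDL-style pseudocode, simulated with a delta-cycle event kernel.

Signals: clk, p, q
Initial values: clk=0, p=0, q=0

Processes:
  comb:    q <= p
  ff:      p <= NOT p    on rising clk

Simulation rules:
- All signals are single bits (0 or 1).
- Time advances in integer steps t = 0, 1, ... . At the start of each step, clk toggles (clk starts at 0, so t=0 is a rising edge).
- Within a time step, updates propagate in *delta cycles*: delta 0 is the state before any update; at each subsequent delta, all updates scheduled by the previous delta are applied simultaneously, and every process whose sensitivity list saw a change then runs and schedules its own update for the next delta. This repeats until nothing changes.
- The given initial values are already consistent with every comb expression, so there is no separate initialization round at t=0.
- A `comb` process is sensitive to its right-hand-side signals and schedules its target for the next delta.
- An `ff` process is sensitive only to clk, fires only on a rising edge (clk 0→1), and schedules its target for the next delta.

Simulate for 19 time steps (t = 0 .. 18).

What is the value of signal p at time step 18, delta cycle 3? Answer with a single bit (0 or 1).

t=0 Δ0: clk=0 p=0 q=0
  Δ1: clk:0→1
  Δ2: p:0→1
  Δ3: q:0→1
  (3Δ to stable)
t=1 Δ0: clk=1 p=1 q=1
  Δ1: clk:1→0
  (1Δ to stable)
t=2 Δ0: clk=0 p=1 q=1
  Δ1: clk:0→1
  Δ2: p:1→0
  Δ3: q:1→0
  (3Δ to stable)
t=3 Δ0: clk=1 p=0 q=0
  Δ1: clk:1→0
  (1Δ to stable)
t=4 Δ0: clk=0 p=0 q=0
  Δ1: clk:0→1
  Δ2: p:0→1
  Δ3: q:0→1
  (3Δ to stable)
t=5 Δ0: clk=1 p=1 q=1
  Δ1: clk:1→0
  (1Δ to stable)
t=6 Δ0: clk=0 p=1 q=1
  Δ1: clk:0→1
  Δ2: p:1→0
  Δ3: q:1→0
  (3Δ to stable)
t=7 Δ0: clk=1 p=0 q=0
  Δ1: clk:1→0
  (1Δ to stable)
t=8 Δ0: clk=0 p=0 q=0
  Δ1: clk:0→1
  Δ2: p:0→1
  Δ3: q:0→1
  (3Δ to stable)
t=9 Δ0: clk=1 p=1 q=1
  Δ1: clk:1→0
  (1Δ to stable)
t=10 Δ0: clk=0 p=1 q=1
  Δ1: clk:0→1
  Δ2: p:1→0
  Δ3: q:1→0
  (3Δ to stable)
t=11 Δ0: clk=1 p=0 q=0
  Δ1: clk:1→0
  (1Δ to stable)
t=12 Δ0: clk=0 p=0 q=0
  Δ1: clk:0→1
  Δ2: p:0→1
  Δ3: q:0→1
  (3Δ to stable)
t=13 Δ0: clk=1 p=1 q=1
  Δ1: clk:1→0
  (1Δ to stable)
t=14 Δ0: clk=0 p=1 q=1
  Δ1: clk:0→1
  Δ2: p:1→0
  Δ3: q:1→0
  (3Δ to stable)
t=15 Δ0: clk=1 p=0 q=0
  Δ1: clk:1→0
  (1Δ to stable)
t=16 Δ0: clk=0 p=0 q=0
  Δ1: clk:0→1
  Δ2: p:0→1
  Δ3: q:0→1
  (3Δ to stable)
t=17 Δ0: clk=1 p=1 q=1
  Δ1: clk:1→0
  (1Δ to stable)
t=18 Δ0: clk=0 p=1 q=1
  Δ1: clk:0→1
  Δ2: p:1→0
  Δ3: q:1→0
  (3Δ to stable)

0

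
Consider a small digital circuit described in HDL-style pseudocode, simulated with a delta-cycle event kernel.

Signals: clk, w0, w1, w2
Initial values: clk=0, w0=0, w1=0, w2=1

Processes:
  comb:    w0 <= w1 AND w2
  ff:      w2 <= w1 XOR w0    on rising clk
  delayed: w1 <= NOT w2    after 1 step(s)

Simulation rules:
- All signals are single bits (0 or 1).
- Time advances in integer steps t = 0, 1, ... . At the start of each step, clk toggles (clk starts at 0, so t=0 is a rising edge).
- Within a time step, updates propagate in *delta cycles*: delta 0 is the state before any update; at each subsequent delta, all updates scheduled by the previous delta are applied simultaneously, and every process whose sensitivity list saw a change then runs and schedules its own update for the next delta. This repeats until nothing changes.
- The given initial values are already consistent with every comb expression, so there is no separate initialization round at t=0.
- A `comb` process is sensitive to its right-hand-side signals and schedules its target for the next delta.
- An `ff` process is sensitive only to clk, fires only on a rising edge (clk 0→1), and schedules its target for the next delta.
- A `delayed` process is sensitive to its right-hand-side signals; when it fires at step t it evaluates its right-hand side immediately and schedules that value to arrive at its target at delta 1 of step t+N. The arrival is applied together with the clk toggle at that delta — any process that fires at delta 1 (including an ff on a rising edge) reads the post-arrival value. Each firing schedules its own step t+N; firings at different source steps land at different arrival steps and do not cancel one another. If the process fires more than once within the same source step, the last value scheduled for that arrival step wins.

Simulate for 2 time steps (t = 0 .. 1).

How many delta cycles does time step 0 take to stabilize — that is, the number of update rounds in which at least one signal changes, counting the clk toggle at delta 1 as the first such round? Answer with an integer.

2

t0.Δ0 w2=1 clk=0 w1=0 w0=0
t0.Δ1 w2=1 clk=1 w1=0 w0=0
t0.Δ2 w2=0 clk=1 w1=0 w0=0
t1.Δ0 w2=0 clk=1 w1=0 w0=0
t1.Δ1 w2=0 clk=0 w1=1 w0=0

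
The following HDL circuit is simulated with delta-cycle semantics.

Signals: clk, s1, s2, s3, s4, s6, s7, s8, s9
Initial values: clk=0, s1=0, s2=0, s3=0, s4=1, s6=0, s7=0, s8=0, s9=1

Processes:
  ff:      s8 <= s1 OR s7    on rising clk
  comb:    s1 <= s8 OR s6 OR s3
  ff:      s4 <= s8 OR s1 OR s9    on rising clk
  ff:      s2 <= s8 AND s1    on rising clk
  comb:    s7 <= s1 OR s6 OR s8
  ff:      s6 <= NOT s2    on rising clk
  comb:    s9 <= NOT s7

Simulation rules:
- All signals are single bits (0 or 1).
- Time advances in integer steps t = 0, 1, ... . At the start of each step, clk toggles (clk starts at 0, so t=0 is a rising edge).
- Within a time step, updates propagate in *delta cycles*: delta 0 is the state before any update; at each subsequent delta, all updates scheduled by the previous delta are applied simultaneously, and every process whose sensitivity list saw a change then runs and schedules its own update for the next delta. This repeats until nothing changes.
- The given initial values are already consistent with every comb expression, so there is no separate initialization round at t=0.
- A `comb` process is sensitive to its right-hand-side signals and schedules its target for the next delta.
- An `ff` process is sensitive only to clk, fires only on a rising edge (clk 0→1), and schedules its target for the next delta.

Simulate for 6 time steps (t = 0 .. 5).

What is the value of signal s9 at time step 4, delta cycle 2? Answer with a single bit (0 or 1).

[bits: s4,s2,s9,s8,clk,s7,s1,s6,s3]
t=0: Δ0=101000000 Δ1=101010000 Δ2=101010010 Δ3=101011110 Δ4=100011110 | 4Δ
t=1: Δ0=100011110 Δ1=100001110 | 1Δ
t=2: Δ0=100001110 Δ1=100011110 Δ2=100111110 | 2Δ
t=3: Δ0=100111110 Δ1=100101110 | 1Δ
t=4: Δ0=100101110 Δ1=100111110 Δ2=110111110 | 2Δ
t=5: Δ0=110111110 Δ1=110101110 | 1Δ

0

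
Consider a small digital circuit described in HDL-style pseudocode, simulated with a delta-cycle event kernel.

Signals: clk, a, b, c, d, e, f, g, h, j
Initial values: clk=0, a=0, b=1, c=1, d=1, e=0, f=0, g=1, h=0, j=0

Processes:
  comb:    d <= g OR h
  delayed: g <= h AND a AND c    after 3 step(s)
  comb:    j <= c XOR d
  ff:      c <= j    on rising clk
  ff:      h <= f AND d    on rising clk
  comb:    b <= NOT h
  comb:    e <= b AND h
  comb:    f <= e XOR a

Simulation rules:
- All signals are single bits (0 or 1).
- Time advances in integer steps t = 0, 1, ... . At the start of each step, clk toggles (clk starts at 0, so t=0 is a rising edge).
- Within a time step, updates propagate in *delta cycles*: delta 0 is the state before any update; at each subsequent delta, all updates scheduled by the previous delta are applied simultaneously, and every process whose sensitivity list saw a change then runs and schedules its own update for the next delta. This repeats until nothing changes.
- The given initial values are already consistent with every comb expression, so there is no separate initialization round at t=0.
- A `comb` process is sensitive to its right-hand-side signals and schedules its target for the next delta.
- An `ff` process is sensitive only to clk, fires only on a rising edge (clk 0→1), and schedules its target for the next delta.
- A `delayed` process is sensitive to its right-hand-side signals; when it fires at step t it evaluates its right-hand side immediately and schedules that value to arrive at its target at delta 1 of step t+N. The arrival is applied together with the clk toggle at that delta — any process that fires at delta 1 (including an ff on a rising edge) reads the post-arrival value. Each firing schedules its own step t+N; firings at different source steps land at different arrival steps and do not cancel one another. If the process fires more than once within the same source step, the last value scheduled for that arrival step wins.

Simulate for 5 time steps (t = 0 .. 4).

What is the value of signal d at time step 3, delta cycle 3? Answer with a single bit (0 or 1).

[bits: c,e,f,j,b,d,g,clk,a,h]
t=0: Δ0=1000111000 Δ1=1000111100 Δ2=0000111100 Δ3=0001111100 | 3Δ
t=1: Δ0=0001111100 Δ1=0001111000 | 1Δ
t=2: Δ0=0001111000 Δ1=0001111100 Δ2=1001111100 Δ3=1000111100 | 3Δ
t=3: Δ0=1000111100 Δ1=1000110000 Δ2=1000100000 Δ3=1001100000 | 3Δ
t=4: Δ0=1001100000 Δ1=1001100100 | 1Δ

0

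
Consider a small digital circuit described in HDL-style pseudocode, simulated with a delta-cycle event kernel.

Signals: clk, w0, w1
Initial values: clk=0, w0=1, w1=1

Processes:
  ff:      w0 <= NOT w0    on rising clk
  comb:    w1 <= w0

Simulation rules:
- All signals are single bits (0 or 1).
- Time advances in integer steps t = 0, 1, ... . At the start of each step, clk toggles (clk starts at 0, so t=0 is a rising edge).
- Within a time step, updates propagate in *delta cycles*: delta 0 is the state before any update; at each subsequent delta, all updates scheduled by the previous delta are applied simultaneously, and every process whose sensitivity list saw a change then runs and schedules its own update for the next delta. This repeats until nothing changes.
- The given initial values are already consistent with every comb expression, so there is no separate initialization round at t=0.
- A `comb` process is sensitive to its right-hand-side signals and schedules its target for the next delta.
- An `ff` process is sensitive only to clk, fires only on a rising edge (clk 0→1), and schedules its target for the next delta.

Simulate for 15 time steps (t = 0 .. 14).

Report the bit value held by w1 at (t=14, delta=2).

0

t=0 Δ0: clk=0 w1=1 w0=1
  Δ1: clk:0→1
  Δ2: w0:1→0
  Δ3: w1:1→0
  (3Δ to stable)
t=1 Δ0: clk=1 w1=0 w0=0
  Δ1: clk:1→0
  (1Δ to stable)
t=2 Δ0: clk=0 w1=0 w0=0
  Δ1: clk:0→1
  Δ2: w0:0→1
  Δ3: w1:0→1
  (3Δ to stable)
t=3 Δ0: clk=1 w1=1 w0=1
  Δ1: clk:1→0
  (1Δ to stable)
t=4 Δ0: clk=0 w1=1 w0=1
  Δ1: clk:0→1
  Δ2: w0:1→0
  Δ3: w1:1→0
  (3Δ to stable)
t=5 Δ0: clk=1 w1=0 w0=0
  Δ1: clk:1→0
  (1Δ to stable)
t=6 Δ0: clk=0 w1=0 w0=0
  Δ1: clk:0→1
  Δ2: w0:0→1
  Δ3: w1:0→1
  (3Δ to stable)
t=7 Δ0: clk=1 w1=1 w0=1
  Δ1: clk:1→0
  (1Δ to stable)
t=8 Δ0: clk=0 w1=1 w0=1
  Δ1: clk:0→1
  Δ2: w0:1→0
  Δ3: w1:1→0
  (3Δ to stable)
t=9 Δ0: clk=1 w1=0 w0=0
  Δ1: clk:1→0
  (1Δ to stable)
t=10 Δ0: clk=0 w1=0 w0=0
  Δ1: clk:0→1
  Δ2: w0:0→1
  Δ3: w1:0→1
  (3Δ to stable)
t=11 Δ0: clk=1 w1=1 w0=1
  Δ1: clk:1→0
  (1Δ to stable)
t=12 Δ0: clk=0 w1=1 w0=1
  Δ1: clk:0→1
  Δ2: w0:1→0
  Δ3: w1:1→0
  (3Δ to stable)
t=13 Δ0: clk=1 w1=0 w0=0
  Δ1: clk:1→0
  (1Δ to stable)
t=14 Δ0: clk=0 w1=0 w0=0
  Δ1: clk:0→1
  Δ2: w0:0→1
  Δ3: w1:0→1
  (3Δ to stable)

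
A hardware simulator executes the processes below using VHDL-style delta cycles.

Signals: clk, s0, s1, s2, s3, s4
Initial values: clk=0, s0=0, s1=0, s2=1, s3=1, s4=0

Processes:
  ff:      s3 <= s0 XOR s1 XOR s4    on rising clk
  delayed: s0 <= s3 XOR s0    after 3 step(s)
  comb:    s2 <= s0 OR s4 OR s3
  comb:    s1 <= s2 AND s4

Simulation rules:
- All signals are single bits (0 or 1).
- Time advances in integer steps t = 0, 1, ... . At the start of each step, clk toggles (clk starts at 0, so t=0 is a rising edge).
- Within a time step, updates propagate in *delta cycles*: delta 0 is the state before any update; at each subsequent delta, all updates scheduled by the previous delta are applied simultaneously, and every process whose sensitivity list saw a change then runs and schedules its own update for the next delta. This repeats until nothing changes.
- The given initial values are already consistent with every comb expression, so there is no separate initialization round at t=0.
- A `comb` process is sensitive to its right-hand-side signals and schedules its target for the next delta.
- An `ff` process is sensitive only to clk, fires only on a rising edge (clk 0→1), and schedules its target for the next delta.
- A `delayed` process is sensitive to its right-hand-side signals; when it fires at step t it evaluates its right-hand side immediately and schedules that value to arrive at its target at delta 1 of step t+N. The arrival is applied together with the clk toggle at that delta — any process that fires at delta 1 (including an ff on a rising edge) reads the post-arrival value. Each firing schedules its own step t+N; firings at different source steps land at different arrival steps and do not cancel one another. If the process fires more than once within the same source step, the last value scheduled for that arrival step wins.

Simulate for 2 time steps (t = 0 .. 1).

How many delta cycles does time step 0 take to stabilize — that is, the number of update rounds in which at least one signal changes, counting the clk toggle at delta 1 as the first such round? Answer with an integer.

3

t=0 Δ0: s0=0 s4=0 s3=1 s1=0 s2=1 clk=0
  Δ1: clk:0→1
  Δ2: s3:1→0
  Δ3: s2:1→0
  (3Δ to stable)
t=1 Δ0: s0=0 s4=0 s3=0 s1=0 s2=0 clk=1
  Δ1: clk:1→0
  (1Δ to stable)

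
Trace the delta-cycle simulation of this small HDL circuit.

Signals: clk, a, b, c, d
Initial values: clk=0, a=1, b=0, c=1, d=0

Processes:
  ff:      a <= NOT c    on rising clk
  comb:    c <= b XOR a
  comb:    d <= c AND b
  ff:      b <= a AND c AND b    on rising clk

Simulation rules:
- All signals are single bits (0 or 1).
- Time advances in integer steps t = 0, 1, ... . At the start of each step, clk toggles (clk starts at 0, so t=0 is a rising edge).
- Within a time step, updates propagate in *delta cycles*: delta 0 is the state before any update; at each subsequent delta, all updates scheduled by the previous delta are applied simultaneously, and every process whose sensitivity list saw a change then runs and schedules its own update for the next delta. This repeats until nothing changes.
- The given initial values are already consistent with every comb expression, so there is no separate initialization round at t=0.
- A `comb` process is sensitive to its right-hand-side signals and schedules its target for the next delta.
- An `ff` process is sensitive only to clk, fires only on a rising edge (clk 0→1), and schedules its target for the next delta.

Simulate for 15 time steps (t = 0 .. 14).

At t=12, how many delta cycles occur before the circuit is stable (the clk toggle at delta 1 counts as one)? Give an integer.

[bits: clk,c,a,d,b]
t=0: Δ0=01100 Δ1=11100 Δ2=11000 Δ3=10000 | 3Δ
t=1: Δ0=10000 Δ1=00000 | 1Δ
t=2: Δ0=00000 Δ1=10000 Δ2=10100 Δ3=11100 | 3Δ
t=3: Δ0=11100 Δ1=01100 | 1Δ
t=4: Δ0=01100 Δ1=11100 Δ2=11000 Δ3=10000 | 3Δ
t=5: Δ0=10000 Δ1=00000 | 1Δ
t=6: Δ0=00000 Δ1=10000 Δ2=10100 Δ3=11100 | 3Δ
t=7: Δ0=11100 Δ1=01100 | 1Δ
t=8: Δ0=01100 Δ1=11100 Δ2=11000 Δ3=10000 | 3Δ
t=9: Δ0=10000 Δ1=00000 | 1Δ
t=10: Δ0=00000 Δ1=10000 Δ2=10100 Δ3=11100 | 3Δ
t=11: Δ0=11100 Δ1=01100 | 1Δ
t=12: Δ0=01100 Δ1=11100 Δ2=11000 Δ3=10000 | 3Δ
t=13: Δ0=10000 Δ1=00000 | 1Δ
t=14: Δ0=00000 Δ1=10000 Δ2=10100 Δ3=11100 | 3Δ

3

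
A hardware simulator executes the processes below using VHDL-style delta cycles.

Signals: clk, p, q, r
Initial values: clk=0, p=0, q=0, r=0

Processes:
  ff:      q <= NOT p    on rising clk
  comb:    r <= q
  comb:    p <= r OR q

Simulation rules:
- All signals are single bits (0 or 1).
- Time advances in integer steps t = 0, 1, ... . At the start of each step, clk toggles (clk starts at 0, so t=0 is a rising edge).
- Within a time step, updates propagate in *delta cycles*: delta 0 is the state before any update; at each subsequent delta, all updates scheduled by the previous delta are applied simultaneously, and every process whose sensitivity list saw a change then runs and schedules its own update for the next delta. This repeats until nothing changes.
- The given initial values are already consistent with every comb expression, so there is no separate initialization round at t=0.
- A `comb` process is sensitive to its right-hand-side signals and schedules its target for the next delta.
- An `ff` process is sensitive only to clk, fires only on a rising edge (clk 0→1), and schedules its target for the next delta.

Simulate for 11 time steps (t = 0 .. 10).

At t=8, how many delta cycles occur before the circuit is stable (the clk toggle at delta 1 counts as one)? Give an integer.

3

t0.Δ0 q=0 clk=0 r=0 p=0
t0.Δ1 q=0 clk=1 r=0 p=0
t0.Δ2 q=1 clk=1 r=0 p=0
t0.Δ3 q=1 clk=1 r=1 p=1
t1.Δ0 q=1 clk=1 r=1 p=1
t1.Δ1 q=1 clk=0 r=1 p=1
t2.Δ0 q=1 clk=0 r=1 p=1
t2.Δ1 q=1 clk=1 r=1 p=1
t2.Δ2 q=0 clk=1 r=1 p=1
t2.Δ3 q=0 clk=1 r=0 p=1
t2.Δ4 q=0 clk=1 r=0 p=0
t3.Δ0 q=0 clk=1 r=0 p=0
t3.Δ1 q=0 clk=0 r=0 p=0
t4.Δ0 q=0 clk=0 r=0 p=0
t4.Δ1 q=0 clk=1 r=0 p=0
t4.Δ2 q=1 clk=1 r=0 p=0
t4.Δ3 q=1 clk=1 r=1 p=1
t5.Δ0 q=1 clk=1 r=1 p=1
t5.Δ1 q=1 clk=0 r=1 p=1
t6.Δ0 q=1 clk=0 r=1 p=1
t6.Δ1 q=1 clk=1 r=1 p=1
t6.Δ2 q=0 clk=1 r=1 p=1
t6.Δ3 q=0 clk=1 r=0 p=1
t6.Δ4 q=0 clk=1 r=0 p=0
t7.Δ0 q=0 clk=1 r=0 p=0
t7.Δ1 q=0 clk=0 r=0 p=0
t8.Δ0 q=0 clk=0 r=0 p=0
t8.Δ1 q=0 clk=1 r=0 p=0
t8.Δ2 q=1 clk=1 r=0 p=0
t8.Δ3 q=1 clk=1 r=1 p=1
t9.Δ0 q=1 clk=1 r=1 p=1
t9.Δ1 q=1 clk=0 r=1 p=1
t10.Δ0 q=1 clk=0 r=1 p=1
t10.Δ1 q=1 clk=1 r=1 p=1
t10.Δ2 q=0 clk=1 r=1 p=1
t10.Δ3 q=0 clk=1 r=0 p=1
t10.Δ4 q=0 clk=1 r=0 p=0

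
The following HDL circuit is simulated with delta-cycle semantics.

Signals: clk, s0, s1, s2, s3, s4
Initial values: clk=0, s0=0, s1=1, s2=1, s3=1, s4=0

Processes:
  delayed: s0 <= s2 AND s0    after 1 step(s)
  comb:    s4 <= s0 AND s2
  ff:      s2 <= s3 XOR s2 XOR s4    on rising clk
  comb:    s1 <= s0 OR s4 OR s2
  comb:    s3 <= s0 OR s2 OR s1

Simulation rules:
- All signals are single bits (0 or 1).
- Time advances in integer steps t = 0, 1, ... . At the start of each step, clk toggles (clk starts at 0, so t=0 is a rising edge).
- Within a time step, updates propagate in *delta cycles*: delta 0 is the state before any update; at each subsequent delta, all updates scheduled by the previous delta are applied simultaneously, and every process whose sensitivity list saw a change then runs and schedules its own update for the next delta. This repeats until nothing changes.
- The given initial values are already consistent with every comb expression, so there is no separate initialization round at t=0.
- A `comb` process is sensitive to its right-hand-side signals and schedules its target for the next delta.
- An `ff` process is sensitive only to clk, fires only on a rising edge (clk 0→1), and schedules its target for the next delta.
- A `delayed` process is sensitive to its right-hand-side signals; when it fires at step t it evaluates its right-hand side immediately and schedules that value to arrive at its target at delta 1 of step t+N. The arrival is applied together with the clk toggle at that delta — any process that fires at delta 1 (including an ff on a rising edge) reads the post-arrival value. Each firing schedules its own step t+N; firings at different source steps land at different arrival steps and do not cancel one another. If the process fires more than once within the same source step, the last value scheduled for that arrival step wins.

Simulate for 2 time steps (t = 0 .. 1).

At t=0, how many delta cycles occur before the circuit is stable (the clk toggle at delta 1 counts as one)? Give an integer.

4

[bits: s0,s1,s2,s3,s4,clk]
t=0: Δ0=011100 Δ1=011101 Δ2=010101 Δ3=000101 Δ4=000001 | 4Δ
t=1: Δ0=000001 Δ1=000000 | 1Δ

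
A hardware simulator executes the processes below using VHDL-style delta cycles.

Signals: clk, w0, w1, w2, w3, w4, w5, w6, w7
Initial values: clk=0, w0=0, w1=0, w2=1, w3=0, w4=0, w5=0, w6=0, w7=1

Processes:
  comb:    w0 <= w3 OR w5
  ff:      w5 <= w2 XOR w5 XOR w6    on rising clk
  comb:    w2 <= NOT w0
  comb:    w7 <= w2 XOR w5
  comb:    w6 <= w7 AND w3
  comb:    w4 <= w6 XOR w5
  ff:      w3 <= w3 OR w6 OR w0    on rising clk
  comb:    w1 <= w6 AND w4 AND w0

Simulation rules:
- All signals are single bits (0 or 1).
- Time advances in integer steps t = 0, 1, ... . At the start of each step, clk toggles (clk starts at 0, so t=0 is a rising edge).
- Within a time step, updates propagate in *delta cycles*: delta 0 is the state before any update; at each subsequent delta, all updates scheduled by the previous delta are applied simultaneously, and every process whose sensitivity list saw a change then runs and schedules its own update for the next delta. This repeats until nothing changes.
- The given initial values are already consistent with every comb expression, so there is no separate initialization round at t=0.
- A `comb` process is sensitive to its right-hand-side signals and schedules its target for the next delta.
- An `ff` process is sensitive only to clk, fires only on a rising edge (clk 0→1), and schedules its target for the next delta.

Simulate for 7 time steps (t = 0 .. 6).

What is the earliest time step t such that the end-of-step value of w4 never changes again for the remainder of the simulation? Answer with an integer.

t=0 Δ0: w5=0 w7=1 clk=0 w4=0 w0=0 w2=1 w6=0 w1=0 w3=0
  Δ1: clk:0→1
  Δ2: w5:0→1
  Δ3: w7:1→0, w4:0→1, w0:0→1
  Δ4: w2:1→0
  Δ5: w7:0→1
  (5Δ to stable)
t=1 Δ0: w5=1 w7=1 clk=1 w4=1 w0=1 w2=0 w6=0 w1=0 w3=0
  Δ1: clk:1→0
  (1Δ to stable)
t=2 Δ0: w5=1 w7=1 clk=0 w4=1 w0=1 w2=0 w6=0 w1=0 w3=0
  Δ1: clk:0→1
  Δ2: w3:0→1
  Δ3: w6:0→1
  Δ4: w4:1→0, w1:0→1
  Δ5: w1:1→0
  (5Δ to stable)
t=3 Δ0: w5=1 w7=1 clk=1 w4=0 w0=1 w2=0 w6=1 w1=0 w3=1
  Δ1: clk:1→0
  (1Δ to stable)
t=4 Δ0: w5=1 w7=1 clk=0 w4=0 w0=1 w2=0 w6=1 w1=0 w3=1
  Δ1: clk:0→1
  Δ2: w5:1→0
  Δ3: w7:1→0, w4:0→1
  Δ4: w6:1→0, w1:0→1
  Δ5: w4:1→0, w1:1→0
  (5Δ to stable)
t=5 Δ0: w5=0 w7=0 clk=1 w4=0 w0=1 w2=0 w6=0 w1=0 w3=1
  Δ1: clk:1→0
  (1Δ to stable)
t=6 Δ0: w5=0 w7=0 clk=0 w4=0 w0=1 w2=0 w6=0 w1=0 w3=1
  Δ1: clk:0→1
  (1Δ to stable)

2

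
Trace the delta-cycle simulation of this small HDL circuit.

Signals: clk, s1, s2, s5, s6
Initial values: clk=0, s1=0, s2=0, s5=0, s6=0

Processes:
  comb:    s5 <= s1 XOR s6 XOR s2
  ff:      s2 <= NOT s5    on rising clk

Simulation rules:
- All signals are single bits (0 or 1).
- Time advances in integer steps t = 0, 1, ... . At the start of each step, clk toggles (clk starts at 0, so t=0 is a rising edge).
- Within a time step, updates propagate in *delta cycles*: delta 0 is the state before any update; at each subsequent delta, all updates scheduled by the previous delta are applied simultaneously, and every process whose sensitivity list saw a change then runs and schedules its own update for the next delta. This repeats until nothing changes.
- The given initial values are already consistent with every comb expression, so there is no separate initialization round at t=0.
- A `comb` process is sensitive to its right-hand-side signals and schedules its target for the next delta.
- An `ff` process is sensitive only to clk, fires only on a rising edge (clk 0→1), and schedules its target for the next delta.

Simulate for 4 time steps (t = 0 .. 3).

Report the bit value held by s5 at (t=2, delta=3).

[bits: clk,s1,s2,s6,s5]
t=0: Δ0=00000 Δ1=10000 Δ2=10100 Δ3=10101 | 3Δ
t=1: Δ0=10101 Δ1=00101 | 1Δ
t=2: Δ0=00101 Δ1=10101 Δ2=10001 Δ3=10000 | 3Δ
t=3: Δ0=10000 Δ1=00000 | 1Δ

0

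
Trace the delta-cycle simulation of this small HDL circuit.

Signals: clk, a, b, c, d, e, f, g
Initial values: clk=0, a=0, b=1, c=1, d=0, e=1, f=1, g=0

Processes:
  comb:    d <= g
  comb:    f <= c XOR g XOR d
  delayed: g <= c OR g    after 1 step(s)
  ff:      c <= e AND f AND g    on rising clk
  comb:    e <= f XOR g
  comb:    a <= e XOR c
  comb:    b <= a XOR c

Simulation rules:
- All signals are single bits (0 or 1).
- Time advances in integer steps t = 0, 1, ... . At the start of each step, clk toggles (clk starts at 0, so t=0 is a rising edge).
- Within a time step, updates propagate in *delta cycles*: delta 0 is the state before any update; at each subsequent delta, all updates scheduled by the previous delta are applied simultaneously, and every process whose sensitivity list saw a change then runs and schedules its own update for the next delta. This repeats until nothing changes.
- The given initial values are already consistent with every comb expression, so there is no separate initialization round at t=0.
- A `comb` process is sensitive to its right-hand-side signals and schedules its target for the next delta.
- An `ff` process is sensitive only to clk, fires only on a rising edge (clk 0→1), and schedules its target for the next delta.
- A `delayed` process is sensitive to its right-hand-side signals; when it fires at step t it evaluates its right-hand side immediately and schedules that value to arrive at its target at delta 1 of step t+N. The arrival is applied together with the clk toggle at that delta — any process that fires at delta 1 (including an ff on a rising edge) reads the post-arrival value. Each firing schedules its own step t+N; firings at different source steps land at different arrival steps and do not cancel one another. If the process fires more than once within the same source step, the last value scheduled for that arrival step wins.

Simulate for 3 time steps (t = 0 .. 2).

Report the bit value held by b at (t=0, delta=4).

1

t=0 Δ0: c=1 g=0 d=0 f=1 e=1 a=0 clk=0 b=1
  Δ1: clk:0→1
  Δ2: c:1→0
  Δ3: f:1→0, a:0→1, b:1→0
  Δ4: e:1→0, b:0→1
  Δ5: a:1→0
  Δ6: b:1→0
  (6Δ to stable)
t=1 Δ0: c=0 g=0 d=0 f=0 e=0 a=0 clk=1 b=0
  Δ1: clk:1→0
  (1Δ to stable)
t=2 Δ0: c=0 g=0 d=0 f=0 e=0 a=0 clk=0 b=0
  Δ1: clk:0→1
  (1Δ to stable)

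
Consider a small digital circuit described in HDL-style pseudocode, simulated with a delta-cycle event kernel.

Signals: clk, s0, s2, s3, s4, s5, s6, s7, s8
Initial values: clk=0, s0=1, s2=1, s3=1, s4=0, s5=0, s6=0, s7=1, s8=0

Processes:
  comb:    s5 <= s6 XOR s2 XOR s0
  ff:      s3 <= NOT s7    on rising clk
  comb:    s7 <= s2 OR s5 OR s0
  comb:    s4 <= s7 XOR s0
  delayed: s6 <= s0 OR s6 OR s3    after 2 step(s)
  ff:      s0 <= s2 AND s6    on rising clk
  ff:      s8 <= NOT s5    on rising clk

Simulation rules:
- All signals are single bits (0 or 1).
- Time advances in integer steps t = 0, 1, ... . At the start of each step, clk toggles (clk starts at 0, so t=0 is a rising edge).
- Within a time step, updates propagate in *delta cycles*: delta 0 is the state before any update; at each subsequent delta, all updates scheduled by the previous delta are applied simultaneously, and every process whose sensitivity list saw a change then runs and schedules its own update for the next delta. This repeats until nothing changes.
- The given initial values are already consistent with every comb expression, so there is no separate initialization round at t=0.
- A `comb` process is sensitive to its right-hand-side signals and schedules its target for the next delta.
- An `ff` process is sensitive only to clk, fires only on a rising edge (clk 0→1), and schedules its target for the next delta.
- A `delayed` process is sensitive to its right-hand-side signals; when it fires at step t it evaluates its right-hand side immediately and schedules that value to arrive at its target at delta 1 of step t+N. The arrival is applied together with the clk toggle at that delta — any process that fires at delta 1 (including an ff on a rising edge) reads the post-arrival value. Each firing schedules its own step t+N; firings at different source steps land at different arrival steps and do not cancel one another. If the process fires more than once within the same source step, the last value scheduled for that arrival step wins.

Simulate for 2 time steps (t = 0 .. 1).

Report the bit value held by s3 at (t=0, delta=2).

t0.Δ0 s2=1 s4=0 s8=0 s3=1 s5=0 s6=0 s0=1 s7=1 clk=0
t0.Δ1 s2=1 s4=0 s8=0 s3=1 s5=0 s6=0 s0=1 s7=1 clk=1
t0.Δ2 s2=1 s4=0 s8=1 s3=0 s5=0 s6=0 s0=0 s7=1 clk=1
t0.Δ3 s2=1 s4=1 s8=1 s3=0 s5=1 s6=0 s0=0 s7=1 clk=1
t1.Δ0 s2=1 s4=1 s8=1 s3=0 s5=1 s6=0 s0=0 s7=1 clk=1
t1.Δ1 s2=1 s4=1 s8=1 s3=0 s5=1 s6=0 s0=0 s7=1 clk=0

0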